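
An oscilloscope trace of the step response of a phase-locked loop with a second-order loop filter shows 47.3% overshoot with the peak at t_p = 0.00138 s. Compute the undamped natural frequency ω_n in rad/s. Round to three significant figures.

ω_n ≈ 2340 rad/s

From the overshoot, ζ = −ln(OS)/√(π²+ln²(OS)) = 0.232.
From t_p = π/ω_d, ω_d = π/0.00138 = 2280 rad/s, so ω_n = ω_d/√(1−ζ²) = 2340 rad/s.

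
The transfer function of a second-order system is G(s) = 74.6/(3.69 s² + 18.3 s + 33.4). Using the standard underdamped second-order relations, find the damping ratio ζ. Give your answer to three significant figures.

ζ ≈ 0.824

Dividing through by 3.69: denominator becomes s² + 4.959 s + 9.051.
So ω_n = √9.051 = 3.01 rad/s and ζ = 4.959/(2·3.01) = 0.824.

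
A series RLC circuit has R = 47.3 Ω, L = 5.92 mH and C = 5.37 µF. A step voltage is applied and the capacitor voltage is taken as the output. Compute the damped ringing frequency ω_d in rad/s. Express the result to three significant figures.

ω_d ≈ 3940 rad/s

For a series RLC circuit (capacitor voltage as output), ω_n = 1/√(LC) = 1/√(5.92 mH · 5.37 µF) = 5610 rad/s.
ζ = (R/2)·√(C/L) = (47.3/2)·√(5.37 µF/5.92 mH) = 0.712.
The damped frequency ω_d = ω_n√(1−ζ²) = 3940 rad/s.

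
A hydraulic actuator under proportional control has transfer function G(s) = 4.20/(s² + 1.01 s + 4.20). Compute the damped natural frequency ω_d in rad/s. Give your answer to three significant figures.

Matching coefficients with s² + 2ζω_n s + ω_n² gives ω_n² = 4.20 ⇒ ω_n = 2.05 rad/s, and ζ = 1.01/(2ω_n) = 0.246.
ω_d = 2.05·√(1 − 0.246²) = 1.99 rad/s.

ω_d ≈ 1.99 rad/s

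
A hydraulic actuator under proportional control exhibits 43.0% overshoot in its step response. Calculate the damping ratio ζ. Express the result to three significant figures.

From %OS = 100·exp(−πζ/√(1−ζ²)), invert to get ζ = −ln(OS)/√(π² + ln²(OS)) with OS = 0.430.
−ln 0.430 = 0.8440, so ζ = 0.8440/√(π² + 0.7123) = 0.259.

ζ ≈ 0.259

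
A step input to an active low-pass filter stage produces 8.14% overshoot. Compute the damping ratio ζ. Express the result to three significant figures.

ζ ≈ 0.624

Inverting the overshoot relation: ζ = |ln 0.0814|/√(π² + ln²0.0814) = 0.624.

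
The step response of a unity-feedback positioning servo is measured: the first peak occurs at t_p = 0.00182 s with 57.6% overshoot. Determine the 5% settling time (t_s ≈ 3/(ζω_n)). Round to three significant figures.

t_s ≈ 0.00990 s

From the overshoot, ζ = −ln(OS)/√(π²+ln²(OS)) = 0.173.
t_p = π/ω_d ⇒ ω_d = 1730 rad/s; then ω_n = ω_d/√(1−ζ²) = 1750 rad/s.
t_s ≈ 3/(ζω_n) = 3/(0.173·1750) = 0.00990 s.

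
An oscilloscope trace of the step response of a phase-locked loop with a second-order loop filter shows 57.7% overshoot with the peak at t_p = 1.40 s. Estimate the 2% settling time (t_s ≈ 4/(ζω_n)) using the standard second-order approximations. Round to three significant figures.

From the overshoot, ζ = −ln(OS)/√(π²+ln²(OS)) = 0.172.
From t_p = π/ω_d, ω_d = π/1.40 = 2.24 rad/s, so ω_n = ω_d/√(1−ζ²) = 2.28 rad/s.
t_s ≈ 4/(ζω_n) = 4/(0.172·2.28) = 10.2 s.

t_s ≈ 10.2 s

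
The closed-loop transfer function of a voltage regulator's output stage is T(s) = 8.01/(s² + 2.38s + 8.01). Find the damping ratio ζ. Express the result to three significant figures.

Comparing the denominator to s² + 2ζω_n s + ω_n²: ω_n = √8.01 = 2.83 rad/s, and 2ζω_n = 2.38 so ζ = 2.38/(2·2.83) = 0.420.

ζ ≈ 0.420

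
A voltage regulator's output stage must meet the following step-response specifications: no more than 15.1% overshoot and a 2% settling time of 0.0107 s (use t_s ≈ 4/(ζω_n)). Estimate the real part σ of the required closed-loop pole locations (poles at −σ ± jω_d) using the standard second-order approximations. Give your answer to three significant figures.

The settling-time spec alone fixes σ = ζω_n = 4/t_s = 4/0.0107 = 374.
(Overshoot then fixes ζ = 0.516 and hence ω_d = σ·√(1−ζ²)/ζ = 621 rad/s.)

σ ≈ 374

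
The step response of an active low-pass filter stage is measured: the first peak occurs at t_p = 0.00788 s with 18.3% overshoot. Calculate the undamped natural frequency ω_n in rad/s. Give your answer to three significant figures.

From the overshoot, ζ = −ln(OS)/√(π²+ln²(OS)) = 0.476.
From t_p = π/ω_d, ω_d = π/0.00788 = 399 rad/s, so ω_n = ω_d/√(1−ζ²) = 453 rad/s.

ω_n ≈ 453 rad/s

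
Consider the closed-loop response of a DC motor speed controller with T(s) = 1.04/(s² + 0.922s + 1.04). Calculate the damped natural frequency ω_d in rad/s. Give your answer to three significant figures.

ω_d ≈ 0.910 rad/s

Matching coefficients with s² + 2ζω_n s + ω_n² gives ω_n² = 1.04 ⇒ ω_n = 1.02 rad/s, and ζ = 0.922/(2ω_n) = 0.452.
ω_d = 1.02·√(1 − 0.452²) = 0.910 rad/s.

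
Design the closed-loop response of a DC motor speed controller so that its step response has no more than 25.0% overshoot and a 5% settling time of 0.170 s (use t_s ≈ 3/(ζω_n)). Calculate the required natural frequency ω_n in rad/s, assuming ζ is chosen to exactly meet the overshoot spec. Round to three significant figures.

Inverting the overshoot relation: ζ = |ln 0.250|/√(π² + ln²0.250) = 0.404.
Then ω_n = 3/(ζ t_s) = 3/(0.404 × 0.170) = 43.7 rad/s.

ω_n ≈ 43.7 rad/s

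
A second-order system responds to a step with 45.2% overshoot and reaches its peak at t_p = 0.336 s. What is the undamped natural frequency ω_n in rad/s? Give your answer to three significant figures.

From the overshoot, ζ = −ln(OS)/√(π²+ln²(OS)) = 0.245.
From t_p = π/ω_d, ω_d = π/0.336 = 9.35 rad/s, so ω_n = ω_d/√(1−ζ²) = 9.64 rad/s.

ω_n ≈ 9.64 rad/s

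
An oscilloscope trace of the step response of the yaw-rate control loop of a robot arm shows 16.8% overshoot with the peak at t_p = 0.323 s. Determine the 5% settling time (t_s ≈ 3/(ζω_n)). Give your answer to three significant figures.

ζ from %OS: ζ = |ln 0.168|/√(π²+ln²0.168) = 0.494.
From t_p = π/ω_d, ω_d = π/0.323 = 9.73 rad/s, so ω_n = ω_d/√(1−ζ²) = 11.2 rad/s.
t_s ≈ 3/(ζω_n) = 3/(0.494·11.2) = 0.543 s.

t_s ≈ 0.543 s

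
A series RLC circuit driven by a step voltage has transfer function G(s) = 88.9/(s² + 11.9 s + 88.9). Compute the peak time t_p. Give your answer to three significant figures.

t_p ≈ 0.430 s

Matching coefficients with s² + 2ζω_n s + ω_n² gives ω_n² = 88.9 ⇒ ω_n = 9.43 rad/s, and ζ = 11.9/(2ω_n) = 0.631.
ω_d = 9.43·√(1 − 0.631²) = 7.31 rad/s. Then t_p = π/ω_d = 0.430 s.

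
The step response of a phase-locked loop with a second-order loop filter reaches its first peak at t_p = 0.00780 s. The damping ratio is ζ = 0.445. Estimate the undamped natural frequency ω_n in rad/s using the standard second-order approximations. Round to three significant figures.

ω_n ≈ 450 rad/s

Peak time t_p = π/ω_d, so ω_d = π/t_p = π/0.00780 = 403 rad/s.
ω_n = ω_d/√(1−ζ²) = 403/√0.802 = 450 rad/s.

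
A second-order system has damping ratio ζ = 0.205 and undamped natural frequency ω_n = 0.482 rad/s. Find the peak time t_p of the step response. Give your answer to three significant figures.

t_p ≈ 6.66 s

The damped frequency is ω_d = ω_n√(1−ζ²) = 0.482·√(1−0.0420) = 0.472 rad/s.
Peak time t_p = π/ω_d = π/0.472 = 6.66 s.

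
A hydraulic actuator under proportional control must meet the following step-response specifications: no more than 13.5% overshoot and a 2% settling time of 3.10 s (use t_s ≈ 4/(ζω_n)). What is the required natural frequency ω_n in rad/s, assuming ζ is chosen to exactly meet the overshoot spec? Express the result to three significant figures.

ω_n ≈ 2.40 rad/s

ζ = −ln(OS)/√(π² + (ln OS)²). With OS = 0.135, ln OS = −2.002 and ζ = 2.002/3.726 = 0.538.
Then ω_n = 4/(ζ t_s) = 4/(0.538 × 3.10) = 2.40 rad/s.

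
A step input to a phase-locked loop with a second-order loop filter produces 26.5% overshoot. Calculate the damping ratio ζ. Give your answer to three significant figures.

ζ = −ln(OS)/√(π² + (ln OS)²). With OS = 0.265, ln OS = −1.328 and ζ = 1.328/3.411 = 0.389.

ζ ≈ 0.389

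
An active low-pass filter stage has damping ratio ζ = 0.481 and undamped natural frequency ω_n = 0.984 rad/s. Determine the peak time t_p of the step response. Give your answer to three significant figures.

The damped frequency is ω_d = ω_n√(1−ζ²) = 0.984·√(1−0.231) = 0.863 rad/s.
Peak time t_p = π/ω_d = π/0.863 = 3.64 s.

t_p ≈ 3.64 s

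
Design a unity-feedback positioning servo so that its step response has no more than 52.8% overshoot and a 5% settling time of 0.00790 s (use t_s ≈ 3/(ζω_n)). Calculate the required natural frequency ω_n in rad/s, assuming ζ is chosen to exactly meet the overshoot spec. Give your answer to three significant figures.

ω_n ≈ 1910 rad/s

Inverting the overshoot relation: ζ = |ln 0.528|/√(π² + ln²0.528) = 0.199.
From t_s ≈ 3/(ζω_n): ω_n = 3/(ζ·t_s) = 3/(0.199·0.00790) = 1910 rad/s.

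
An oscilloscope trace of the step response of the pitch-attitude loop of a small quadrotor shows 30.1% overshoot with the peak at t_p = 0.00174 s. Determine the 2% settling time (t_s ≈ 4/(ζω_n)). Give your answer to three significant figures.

From the overshoot, ζ = −ln(OS)/√(π²+ln²(OS)) = 0.357.
t_p = π/ω_d ⇒ ω_d = 1810 rad/s; then ω_n = ω_d/√(1−ζ²) = 1930 rad/s.
t_s ≈ 4/(ζω_n) = 4/(0.357·1930) = 0.00580 s.

t_s ≈ 0.00580 s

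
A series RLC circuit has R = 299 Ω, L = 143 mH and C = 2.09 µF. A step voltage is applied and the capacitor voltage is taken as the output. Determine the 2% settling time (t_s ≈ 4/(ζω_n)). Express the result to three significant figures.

t_s ≈ 0.00383 s

For a series RLC circuit (capacitor voltage as output), ω_n = 1/√(LC) = 1/√(143 mH · 2.09 µF) = 1830 rad/s.
ζ = (R/2)·√(C/L) = (299/2)·√(2.09 µF/143 mH) = 0.572.
t_s ≈ 4/(ζω_n) = 0.00383 s.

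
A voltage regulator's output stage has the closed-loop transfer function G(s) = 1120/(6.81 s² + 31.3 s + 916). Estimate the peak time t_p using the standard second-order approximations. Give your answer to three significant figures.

Dividing through by 6.81: denominator becomes s² + 4.596 s + 134.5.
So ω_n = √134.5 = 11.6 rad/s and ζ = 4.596/(2·11.6) = 0.198.
ω_d = ω_n√(1−ζ²) = 11.4 rad/s. t_p = π/ω_d = 0.276 s.

t_p ≈ 0.276 s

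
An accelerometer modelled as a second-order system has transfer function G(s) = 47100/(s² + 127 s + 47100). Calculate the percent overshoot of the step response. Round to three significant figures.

Matching coefficients with s² + 2ζω_n s + ω_n² gives ω_n² = 47100 ⇒ ω_n = 217 rad/s, and ζ = 127/(2ω_n) = 0.293.
Overshoot: exp(−π·0.293/√(1−0.293²)) = 0.382, i.e. 38.2%.

%OS ≈ 38.2%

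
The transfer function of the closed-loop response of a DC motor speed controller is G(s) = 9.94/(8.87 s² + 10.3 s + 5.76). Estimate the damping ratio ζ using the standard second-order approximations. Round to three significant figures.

Dividing through by 8.87: denominator becomes s² + 1.161 s + 0.6494.
So ω_n = √0.6494 = 0.806 rad/s and ζ = 1.161/(2·0.806) = 0.721.

ζ ≈ 0.721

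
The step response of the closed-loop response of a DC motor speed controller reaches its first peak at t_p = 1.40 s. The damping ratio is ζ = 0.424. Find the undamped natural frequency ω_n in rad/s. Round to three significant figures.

Peak time t_p = π/ω_d, so ω_d = π/t_p = π/1.40 = 2.24 rad/s.
ω_n = ω_d/√(1−ζ²) = 2.24/√0.820 = 2.48 rad/s.

ω_n ≈ 2.48 rad/s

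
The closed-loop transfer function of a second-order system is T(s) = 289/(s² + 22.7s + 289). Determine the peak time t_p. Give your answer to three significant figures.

t_p ≈ 0.248 s

Comparing the denominator to s² + 2ζω_n s + ω_n²: ω_n = √289 = 17.0 rad/s, and 2ζω_n = 22.7 so ζ = 22.7/(2·17.0) = 0.668.
ω_d = 17.0·√(1 − 0.668²) = 12.7 rad/s. Then t_p = π/ω_d = 0.248 s.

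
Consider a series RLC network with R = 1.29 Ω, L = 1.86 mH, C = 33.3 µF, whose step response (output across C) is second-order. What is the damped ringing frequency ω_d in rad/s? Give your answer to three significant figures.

For a series RLC circuit (capacitor voltage as output), ω_n = 1/√(LC) = 1/√(1.86 mH · 33.3 µF) = 4020 rad/s.
ζ = (R/2)·√(C/L) = (1.29/2)·√(33.3 µF/1.86 mH) = 0.0863.
ω_d = 4020·√(1 − 0.0863²) = 4000 rad/s.

ω_d ≈ 4000 rad/s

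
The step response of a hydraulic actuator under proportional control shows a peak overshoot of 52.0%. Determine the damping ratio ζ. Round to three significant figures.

ζ ≈ 0.204

Inverting the overshoot relation: ζ = |ln 0.520|/√(π² + ln²0.520) = 0.204.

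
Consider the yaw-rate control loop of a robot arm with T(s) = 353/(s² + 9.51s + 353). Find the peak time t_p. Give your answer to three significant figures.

ω_n = √353 = 18.8 rad/s; ζ = 9.51/(2·18.8) = 0.253.
ω_d = ω_n√(1−ζ²) = 18.2 rad/s. Then t_p = π/ω_d = 0.173 s.

t_p ≈ 0.173 s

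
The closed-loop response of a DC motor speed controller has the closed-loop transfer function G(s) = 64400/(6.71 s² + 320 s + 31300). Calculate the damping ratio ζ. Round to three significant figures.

ζ ≈ 0.349

Dividing through by 6.71: denominator becomes s² + 47.69 s + 4665.
So ω_n = √4665 = 68.3 rad/s and ζ = 47.69/(2·68.3) = 0.349.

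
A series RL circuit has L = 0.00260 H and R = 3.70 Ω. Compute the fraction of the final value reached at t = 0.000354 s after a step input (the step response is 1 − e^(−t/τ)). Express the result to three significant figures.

y/y_∞ ≈ 0.396

τ = L/R = 0.00260/3.70 = 0.000703 s.
y(t)/y_∞ = 1 − e^(−t/τ) = 1 − e^(−0.000354/0.000703) = 1 − e^(−0.504) = 0.396.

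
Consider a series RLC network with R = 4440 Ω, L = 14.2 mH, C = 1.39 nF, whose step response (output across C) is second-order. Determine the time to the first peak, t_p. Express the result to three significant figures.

For a series RLC circuit (capacitor voltage as output), ω_n = 1/√(LC) = 1/√(14.2 mH · 1.39 nF) = 225000 rad/s.
ζ = (R/2)·√(C/L) = (4440/2)·√(1.39 nF/14.2 mH) = 0.695.
The damped frequency ω_d = ω_n√(1−ζ²) = 162000 rad/s. t_p = π/ω_d = 0.0000194 s.

t_p ≈ 0.0000194 s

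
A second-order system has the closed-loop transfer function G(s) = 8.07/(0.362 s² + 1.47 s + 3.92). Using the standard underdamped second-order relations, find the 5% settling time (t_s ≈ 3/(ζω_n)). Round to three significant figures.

t_s ≈ 1.48 s

Dividing through by 0.362: denominator becomes s² + 4.061 s + 10.83.
So ω_n = √10.83 = 3.29 rad/s and ζ = 4.061/(2·3.29) = 0.617.
t_s ≈ 3/(ζω_n) = 1.48 s.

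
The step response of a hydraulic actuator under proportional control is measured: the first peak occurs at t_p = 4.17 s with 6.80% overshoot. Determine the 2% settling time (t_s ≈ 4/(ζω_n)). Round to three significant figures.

The overshoot fixes ζ = −ln(OS)/√(π²+ln²(OS)) = 0.650.
From t_p = π/ω_d, ω_d = π/4.17 = 0.753 rad/s, so ω_n = ω_d/√(1−ζ²) = 0.992 rad/s.
t_s ≈ 4/(ζω_n) = 4/(0.650·0.992) = 6.20 s.

t_s ≈ 6.20 s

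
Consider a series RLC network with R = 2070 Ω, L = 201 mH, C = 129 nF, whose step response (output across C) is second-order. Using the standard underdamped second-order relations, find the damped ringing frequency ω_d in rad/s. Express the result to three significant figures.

ω_d ≈ 3470 rad/s

For a series RLC circuit (capacitor voltage as output), ω_n = 1/√(LC) = 1/√(201 mH · 129 nF) = 6210 rad/s.
ζ = (R/2)·√(C/L) = (2070/2)·√(129 nF/201 mH) = 0.829.
ω_d = ω_n√(1−ζ²) = 3470 rad/s.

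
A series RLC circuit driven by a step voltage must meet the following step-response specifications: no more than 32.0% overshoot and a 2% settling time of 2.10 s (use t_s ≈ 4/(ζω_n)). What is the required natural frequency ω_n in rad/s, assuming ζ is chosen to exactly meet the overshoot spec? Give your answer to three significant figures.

From %OS = 100·exp(−πζ/√(1−ζ²)), invert to get ζ = −ln(OS)/√(π² + ln²(OS)) with OS = 0.320.
−ln 0.320 = 1.139, so ζ = 1.139/√(π² + 1.298) = 0.341.
From t_s ≈ 4/(ζω_n): ω_n = 4/(ζ·t_s) = 4/(0.341·2.10) = 5.59 rad/s.

ω_n ≈ 5.59 rad/s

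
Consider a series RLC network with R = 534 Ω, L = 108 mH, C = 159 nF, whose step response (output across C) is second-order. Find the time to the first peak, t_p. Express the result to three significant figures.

For a series RLC circuit (capacitor voltage as output), ω_n = 1/√(LC) = 1/√(108 mH · 159 nF) = 7630 rad/s.
ζ = (R/2)·√(C/L) = (534/2)·√(159 nF/108 mH) = 0.324.
ω_d = 7630·√(1 − 0.324²) = 7220 rad/s. t_p = π/ω_d = 0.000435 s.

t_p ≈ 0.000435 s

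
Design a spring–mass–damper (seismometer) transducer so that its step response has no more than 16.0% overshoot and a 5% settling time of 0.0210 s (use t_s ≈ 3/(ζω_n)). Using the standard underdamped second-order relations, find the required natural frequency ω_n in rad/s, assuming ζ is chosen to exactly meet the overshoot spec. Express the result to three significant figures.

ζ = −ln(OS)/√(π² + (ln OS)²). With OS = 0.160, ln OS = −1.833 and ζ = 1.833/3.637 = 0.504.
Then ω_n = 3/(ζ t_s) = 3/(0.504 × 0.0210) = 284 rad/s.

ω_n ≈ 284 rad/s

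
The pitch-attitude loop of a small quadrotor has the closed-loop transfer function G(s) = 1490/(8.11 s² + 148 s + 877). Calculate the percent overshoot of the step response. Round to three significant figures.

%OS ≈ 0.319%

Dividing through by 8.11: denominator becomes s² + 18.25 s + 108.1.
So ω_n = √108.1 = 10.4 rad/s and ζ = 18.25/(2·10.4) = 0.877.
Overshoot: exp(−π·0.877/√(1−0.877²)) = 0.00319, i.e. 0.319%.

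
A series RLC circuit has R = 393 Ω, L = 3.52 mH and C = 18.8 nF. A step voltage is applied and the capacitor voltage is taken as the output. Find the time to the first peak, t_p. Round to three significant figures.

t_p ≈ 0.0000287 s

For a series RLC circuit (capacitor voltage as output), ω_n = 1/√(LC) = 1/√(3.52 mH · 18.8 nF) = 123000 rad/s.
ζ = (R/2)·√(C/L) = (393/2)·√(18.8 nF/3.52 mH) = 0.454.
ω_d = 123000·√(1 − 0.454²) = 110000 rad/s. t_p = π/ω_d = 0.0000287 s.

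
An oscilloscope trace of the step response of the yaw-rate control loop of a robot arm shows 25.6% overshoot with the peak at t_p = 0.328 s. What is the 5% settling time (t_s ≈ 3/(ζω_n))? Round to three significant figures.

ζ from %OS: ζ = |ln 0.256|/√(π²+ln²0.256) = 0.398.
From t_p = π/ω_d, ω_d = π/0.328 = 9.58 rad/s, so ω_n = ω_d/√(1−ζ²) = 10.4 rad/s.
t_s ≈ 3/(ζω_n) = 3/(0.398·10.4) = 0.722 s.

t_s ≈ 0.722 s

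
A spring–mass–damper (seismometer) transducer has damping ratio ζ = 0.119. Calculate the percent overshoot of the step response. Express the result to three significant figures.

For an underdamped second-order system, %OS = 100·exp(−πζ/√(1−ζ²)).
πζ/√(1−ζ²) = π·0.119/√(1−0.0142) = 0.3765, so %OS = 100·e^(−0.3765) = 68.6%.

%OS ≈ 68.6%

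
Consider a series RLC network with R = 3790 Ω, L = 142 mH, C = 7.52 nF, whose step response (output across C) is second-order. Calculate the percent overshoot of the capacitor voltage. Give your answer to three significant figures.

%OS ≈ 21.8%

For a series RLC circuit (capacitor voltage as output), ω_n = 1/√(LC) = 1/√(142 mH · 7.52 nF) = 30600 rad/s.
ζ = (R/2)·√(C/L) = (3790/2)·√(7.52 nF/142 mH) = 0.436.
%OS = 100 e^{−πζ/√(1−ζ²)} with ζ = 0.436 gives 21.8%.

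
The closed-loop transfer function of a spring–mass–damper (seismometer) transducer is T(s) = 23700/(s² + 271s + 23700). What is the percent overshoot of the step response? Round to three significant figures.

Comparing the denominator to s² + 2ζω_n s + ω_n²: ω_n = √23700 = 154 rad/s, and 2ζω_n = 271 so ζ = 271/(2·154) = 0.880.
Overshoot: exp(−π·0.880/√(1−0.880²)) = 0.00295, i.e. 0.295%.

%OS ≈ 0.295%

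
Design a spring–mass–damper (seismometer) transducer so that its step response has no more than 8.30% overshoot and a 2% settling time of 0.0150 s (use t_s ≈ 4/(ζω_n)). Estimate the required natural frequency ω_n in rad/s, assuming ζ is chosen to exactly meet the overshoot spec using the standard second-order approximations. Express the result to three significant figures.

ω_n ≈ 429 rad/s

Inverting the overshoot relation: ζ = |ln 0.0830|/√(π² + ln²0.0830) = 0.621.
Then ω_n = 4/(ζ t_s) = 4/(0.621 × 0.0150) = 429 rad/s.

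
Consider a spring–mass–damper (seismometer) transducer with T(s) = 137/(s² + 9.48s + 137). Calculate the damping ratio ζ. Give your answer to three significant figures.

ζ ≈ 0.405

Comparing the denominator to s² + 2ζω_n s + ω_n²: ω_n = √137 = 11.7 rad/s, and 2ζω_n = 9.48 so ζ = 9.48/(2·11.7) = 0.405.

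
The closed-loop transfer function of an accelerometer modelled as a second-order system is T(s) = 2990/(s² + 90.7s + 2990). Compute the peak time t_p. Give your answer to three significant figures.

t_p ≈ 0.103 s

Matching coefficients with s² + 2ζω_n s + ω_n² gives ω_n² = 2990 ⇒ ω_n = 54.7 rad/s, and ζ = 90.7/(2ω_n) = 0.829.
The damped frequency ω_d = ω_n√(1−ζ²) = 30.6 rad/s. Then t_p = π/ω_d = 0.103 s.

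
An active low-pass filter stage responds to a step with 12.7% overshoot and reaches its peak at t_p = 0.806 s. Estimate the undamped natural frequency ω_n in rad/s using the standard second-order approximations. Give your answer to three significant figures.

From the overshoot, ζ = −ln(OS)/√(π²+ln²(OS)) = 0.549.
From t_p = π/ω_d, ω_d = π/0.806 = 3.90 rad/s, so ω_n = ω_d/√(1−ζ²) = 4.66 rad/s.

ω_n ≈ 4.66 rad/s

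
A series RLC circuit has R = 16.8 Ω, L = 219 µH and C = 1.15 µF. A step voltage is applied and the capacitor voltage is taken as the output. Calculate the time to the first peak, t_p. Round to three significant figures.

t_p ≈ 0.0000628 s

For a series RLC circuit (capacitor voltage as output), ω_n = 1/√(LC) = 1/√(219 µH · 1.15 µF) = 63000 rad/s.
ζ = (R/2)·√(C/L) = (16.8/2)·√(1.15 µF/219 µH) = 0.609.
ω_d = 63000·√(1 − 0.609²) = 50000 rad/s. t_p = π/ω_d = 0.0000628 s.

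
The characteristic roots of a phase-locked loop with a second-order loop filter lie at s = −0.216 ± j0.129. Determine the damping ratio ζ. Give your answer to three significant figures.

With σ = 0.216, ω_d = 0.129: ω_n = √(σ²+ω_d²) = 0.252 rad/s, ζ = σ/ω_n = 0.859.

ζ ≈ 0.859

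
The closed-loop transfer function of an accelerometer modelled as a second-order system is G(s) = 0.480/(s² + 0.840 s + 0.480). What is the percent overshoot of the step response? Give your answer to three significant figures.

%OS ≈ 9.12%

Comparing the denominator to s² + 2ζω_n s + ω_n²: ω_n = √0.480 = 0.693 rad/s, and 2ζω_n = 0.840 so ζ = 0.840/(2·0.693) = 0.606.
%OS = 100·exp(−πζ/√(1−ζ²)) = 9.12%.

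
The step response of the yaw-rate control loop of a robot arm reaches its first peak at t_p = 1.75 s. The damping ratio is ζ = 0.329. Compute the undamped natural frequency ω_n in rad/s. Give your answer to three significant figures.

ω_n ≈ 1.90 rad/s

Peak time t_p = π/ω_d, so ω_d = π/t_p = π/1.75 = 1.80 rad/s.
ω_n = ω_d/√(1−ζ²) = 1.80/√0.892 = 1.90 rad/s.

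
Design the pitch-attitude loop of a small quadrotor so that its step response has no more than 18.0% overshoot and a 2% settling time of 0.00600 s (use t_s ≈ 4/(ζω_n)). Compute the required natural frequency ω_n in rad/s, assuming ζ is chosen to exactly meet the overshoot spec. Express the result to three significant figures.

From %OS = 100·exp(−πζ/√(1−ζ²)), invert to get ζ = −ln(OS)/√(π² + ln²(OS)) with OS = 0.180.
−ln 0.180 = 1.715, so ζ = 1.715/√(π² + 2.941) = 0.479.
Then ω_n = 4/(ζ t_s) = 4/(0.479 × 0.00600) = 1390 rad/s.

ω_n ≈ 1390 rad/s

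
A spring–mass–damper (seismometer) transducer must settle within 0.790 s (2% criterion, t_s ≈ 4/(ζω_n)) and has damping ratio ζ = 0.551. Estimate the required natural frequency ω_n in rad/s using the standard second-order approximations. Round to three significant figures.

ω_n ≈ 9.19 rad/s

Rearranging t_s ≈ 4/(ζω_n) gives ω_n = 4/(ζ·t_s) = 4/(0.551 × 0.790) = 9.19 rad/s.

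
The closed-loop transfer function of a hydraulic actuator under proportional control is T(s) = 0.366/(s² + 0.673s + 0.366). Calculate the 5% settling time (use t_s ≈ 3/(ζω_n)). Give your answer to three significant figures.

Matching coefficients with s² + 2ζω_n s + ω_n² gives ω_n² = 0.366 ⇒ ω_n = 0.605 rad/s, and ζ = 0.673/(2ω_n) = 0.556.
t_s ≈ 3/(ζω_n) = 3/(0.556·0.605) = 8.92 s.

t_s ≈ 8.92 s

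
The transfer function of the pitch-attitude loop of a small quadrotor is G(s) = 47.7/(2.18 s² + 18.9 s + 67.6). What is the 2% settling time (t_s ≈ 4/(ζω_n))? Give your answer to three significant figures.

Dividing through by 2.18: denominator becomes s² + 8.670 s + 31.01.
So ω_n = √31.01 = 5.57 rad/s and ζ = 8.670/(2·5.57) = 0.778.
t_s ≈ 4/(ζω_n) = 0.923 s.

t_s ≈ 0.923 s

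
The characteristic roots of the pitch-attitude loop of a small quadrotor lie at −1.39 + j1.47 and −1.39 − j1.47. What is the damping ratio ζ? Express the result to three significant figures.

The poles are at −σ ± jω_d with σ = 1.39 and ω_d = 1.47, so ω_n = √(σ²+ω_d²) = 2.02 rad/s and ζ = σ/ω_n = 0.687.

ζ ≈ 0.687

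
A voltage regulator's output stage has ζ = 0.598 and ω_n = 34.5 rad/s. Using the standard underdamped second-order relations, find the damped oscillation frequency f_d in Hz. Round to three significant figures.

f_d ≈ 4.40 Hz

ω_d = ω_n√(1−ζ²) = 34.5·√0.642 = 27.7 rad/s.
f_d = ω_d/(2π) = 4.40 Hz.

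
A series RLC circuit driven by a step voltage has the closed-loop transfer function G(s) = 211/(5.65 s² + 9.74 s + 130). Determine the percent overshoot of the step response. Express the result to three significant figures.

%OS ≈ 56.3%

Dividing through by 5.65: denominator becomes s² + 1.724 s + 23.01.
So ω_n = √23.01 = 4.80 rad/s and ζ = 1.724/(2·4.80) = 0.180.
%OS = 100·exp(−πζ/√(1−ζ²)) = 56.3%.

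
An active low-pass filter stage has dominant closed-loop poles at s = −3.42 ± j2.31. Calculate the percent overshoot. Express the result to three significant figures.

|pole| = ω_n = √(3.42² + 2.31²) = 4.13 rad/s; ζ = cos θ = σ/ω_n = 0.829.
Overshoot: exp(−π·0.829/√(1−0.829²)) = 0.00955, i.e. 0.955%.

%OS ≈ 0.955%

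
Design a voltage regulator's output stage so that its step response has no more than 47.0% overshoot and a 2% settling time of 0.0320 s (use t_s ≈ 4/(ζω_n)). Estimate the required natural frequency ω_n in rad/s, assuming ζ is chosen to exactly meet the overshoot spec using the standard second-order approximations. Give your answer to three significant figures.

ζ = −ln(OS)/√(π² + (ln OS)²). With OS = 0.470, ln OS = −0.7550 and ζ = 0.7550/3.231 = 0.234.
Then ω_n = 4/(ζ t_s) = 4/(0.234 × 0.0320) = 535 rad/s.

ω_n ≈ 535 rad/s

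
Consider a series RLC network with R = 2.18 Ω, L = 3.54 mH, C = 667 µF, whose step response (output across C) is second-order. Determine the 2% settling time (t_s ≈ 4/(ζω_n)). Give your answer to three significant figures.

For a series RLC circuit (capacitor voltage as output), ω_n = 1/√(LC) = 1/√(3.54 mH · 667 µF) = 651 rad/s.
ζ = (R/2)·√(C/L) = (2.18/2)·√(667 µF/3.54 mH) = 0.473.
t_s ≈ 4/(ζω_n) = 0.0130 s.

t_s ≈ 0.0130 s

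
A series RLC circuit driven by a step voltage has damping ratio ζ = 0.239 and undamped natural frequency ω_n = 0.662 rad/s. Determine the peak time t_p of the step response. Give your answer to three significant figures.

The damped frequency is ω_d = ω_n√(1−ζ²) = 0.662·√(1−0.0571) = 0.643 rad/s.
Peak time t_p = π/ω_d = π/0.643 = 4.89 s.

t_p ≈ 4.89 s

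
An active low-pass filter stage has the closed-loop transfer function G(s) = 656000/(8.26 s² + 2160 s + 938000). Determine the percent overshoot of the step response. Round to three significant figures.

Dividing through by 8.26: denominator becomes s² + 261.5 s + 113600.
So ω_n = √113600 = 337 rad/s and ζ = 261.5/(2·337) = 0.388.
Overshoot: exp(−π·0.388/√(1−0.388²)) = 0.266, i.e. 26.6%.

%OS ≈ 26.6%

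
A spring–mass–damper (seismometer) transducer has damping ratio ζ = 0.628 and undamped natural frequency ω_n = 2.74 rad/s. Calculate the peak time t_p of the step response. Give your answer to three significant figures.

t_p ≈ 1.47 s

The damped frequency is ω_d = ω_n√(1−ζ²) = 2.74·√(1−0.394) = 2.13 rad/s.
Peak time t_p = π/ω_d = π/2.13 = 1.47 s.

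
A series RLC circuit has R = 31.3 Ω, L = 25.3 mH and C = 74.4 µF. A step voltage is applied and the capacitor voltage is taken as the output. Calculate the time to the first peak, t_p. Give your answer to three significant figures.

t_p ≈ 0.00815 s

For a series RLC circuit (capacitor voltage as output), ω_n = 1/√(LC) = 1/√(25.3 mH · 74.4 µF) = 729 rad/s.
ζ = (R/2)·√(C/L) = (31.3/2)·√(74.4 µF/25.3 mH) = 0.849.
The damped frequency ω_d = ω_n√(1−ζ²) = 386 rad/s. t_p = π/ω_d = 0.00815 s.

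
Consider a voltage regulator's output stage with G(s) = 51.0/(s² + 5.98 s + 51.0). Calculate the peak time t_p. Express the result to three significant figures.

t_p ≈ 0.484 s

Comparing the denominator to s² + 2ζω_n s + ω_n²: ω_n = √51.0 = 7.14 rad/s, and 2ζω_n = 5.98 so ζ = 5.98/(2·7.14) = 0.419.
ω_d = 7.14·√(1 − 0.419²) = 6.49 rad/s. Then t_p = π/ω_d = 0.484 s.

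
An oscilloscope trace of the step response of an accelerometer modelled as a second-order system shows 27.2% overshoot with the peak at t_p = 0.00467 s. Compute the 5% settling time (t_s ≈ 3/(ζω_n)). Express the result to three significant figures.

t_s ≈ 0.0108 s

ζ from %OS: ζ = |ln 0.272|/√(π²+ln²0.272) = 0.383.
t_p = π/ω_d ⇒ ω_d = 673 rad/s; then ω_n = ω_d/√(1−ζ²) = 728 rad/s.
t_s ≈ 3/(ζω_n) = 3/(0.383·728) = 0.0108 s.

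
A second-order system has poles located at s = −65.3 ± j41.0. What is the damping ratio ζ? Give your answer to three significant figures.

The poles are at −σ ± jω_d with σ = 65.3 and ω_d = 41.0, so ω_n = √(σ²+ω_d²) = 77.1 rad/s and ζ = σ/ω_n = 0.847.

ζ ≈ 0.847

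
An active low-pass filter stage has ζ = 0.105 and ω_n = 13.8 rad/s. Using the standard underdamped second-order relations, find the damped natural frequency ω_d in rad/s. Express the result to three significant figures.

ω_d ≈ 13.7 rad/s

ω_d = ω_n√(1−ζ²) = 13.8·√0.989 = 13.7 rad/s.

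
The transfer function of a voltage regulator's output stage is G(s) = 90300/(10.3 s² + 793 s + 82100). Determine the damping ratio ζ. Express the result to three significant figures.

ζ ≈ 0.431

Dividing through by 10.3: denominator becomes s² + 76.99 s + 7971.
So ω_n = √7971 = 89.3 rad/s and ζ = 76.99/(2·89.3) = 0.431.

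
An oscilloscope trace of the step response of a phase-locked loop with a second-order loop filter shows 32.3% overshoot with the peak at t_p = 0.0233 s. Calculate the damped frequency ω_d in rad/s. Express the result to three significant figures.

ω_d ≈ 135 rad/s

t_p = π/ω_d, so ω_d = π/0.0233 = 135 rad/s.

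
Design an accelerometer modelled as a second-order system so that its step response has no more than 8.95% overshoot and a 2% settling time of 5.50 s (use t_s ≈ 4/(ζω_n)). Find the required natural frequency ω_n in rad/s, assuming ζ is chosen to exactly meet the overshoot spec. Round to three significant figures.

ζ = −ln(OS)/√(π² + (ln OS)²). With OS = 0.0895, ln OS = −2.414 and ζ = 2.414/3.962 = 0.609.
From t_s ≈ 4/(ζω_n): ω_n = 4/(ζ·t_s) = 4/(0.609·5.50) = 1.19 rad/s.

ω_n ≈ 1.19 rad/s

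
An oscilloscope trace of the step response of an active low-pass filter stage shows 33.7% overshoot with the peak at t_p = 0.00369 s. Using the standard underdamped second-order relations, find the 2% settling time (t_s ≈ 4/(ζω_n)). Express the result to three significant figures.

t_s ≈ 0.0136 s

ζ from %OS: ζ = |ln 0.337|/√(π²+ln²0.337) = 0.327.
t_p = π/ω_d ⇒ ω_d = 851 rad/s; then ω_n = ω_d/√(1−ζ²) = 901 rad/s.
t_s ≈ 4/(ζω_n) = 4/(0.327·901) = 0.0136 s.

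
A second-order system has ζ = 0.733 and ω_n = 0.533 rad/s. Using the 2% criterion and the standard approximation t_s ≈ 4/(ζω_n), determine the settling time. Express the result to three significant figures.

t_s ≈ 4/(ζω_n) = 4/(0.733 × 0.533) = 10.2 s.

t_s ≈ 10.2 s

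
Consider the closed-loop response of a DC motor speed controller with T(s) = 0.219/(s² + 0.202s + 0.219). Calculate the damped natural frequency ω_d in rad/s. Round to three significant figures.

ω_n = √0.219 = 0.468 rad/s; ζ = 0.202/(2·0.468) = 0.216.
ω_d = 0.468·√(1 − 0.216²) = 0.457 rad/s.

ω_d ≈ 0.457 rad/s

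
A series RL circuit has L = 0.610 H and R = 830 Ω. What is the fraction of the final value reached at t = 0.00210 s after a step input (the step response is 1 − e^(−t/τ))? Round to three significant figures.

y/y_∞ ≈ 0.943

τ = L/R = 0.610/830 = 0.000735 s.
y(t)/y_∞ = 1 − e^(−t/τ) = 1 − e^(−0.00210/0.000735) = 1 − e^(−2.86) = 0.943.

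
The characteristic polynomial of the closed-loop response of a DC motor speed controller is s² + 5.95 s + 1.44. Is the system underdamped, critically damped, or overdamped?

a² − 4b = 30 > 0 (two distinct real roots); the system is overdamped.

overdamped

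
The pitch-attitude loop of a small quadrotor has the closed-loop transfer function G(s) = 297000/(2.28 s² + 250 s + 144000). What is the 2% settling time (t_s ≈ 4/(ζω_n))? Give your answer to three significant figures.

t_s ≈ 0.0730 s

Dividing through by 2.28: denominator becomes s² + 109.6 s + 63160.
So ω_n = √63160 = 251 rad/s and ζ = 109.6/(2·251) = 0.218.
t_s ≈ 4/(ζω_n) = 0.0730 s.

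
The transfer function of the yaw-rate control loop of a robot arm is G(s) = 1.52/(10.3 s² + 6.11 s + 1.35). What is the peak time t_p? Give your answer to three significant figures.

t_p ≈ 15.1 s

Dividing through by 10.3: denominator becomes s² + 0.5932 s + 0.1311.
So ω_n = √0.1311 = 0.362 rad/s and ζ = 0.5932/(2·0.362) = 0.819.
ω_d = ω_n√(1−ζ²) = 0.208 rad/s. t_p = π/ω_d = 15.1 s.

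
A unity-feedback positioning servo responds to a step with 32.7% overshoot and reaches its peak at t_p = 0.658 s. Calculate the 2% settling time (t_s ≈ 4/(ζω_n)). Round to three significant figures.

t_s ≈ 2.35 s

From the overshoot, ζ = −ln(OS)/√(π²+ln²(OS)) = 0.335.
t_p = π/ω_d ⇒ ω_d = 4.77 rad/s; then ω_n = ω_d/√(1−ζ²) = 5.07 rad/s.
t_s ≈ 4/(ζω_n) = 4/(0.335·5.07) = 2.35 s.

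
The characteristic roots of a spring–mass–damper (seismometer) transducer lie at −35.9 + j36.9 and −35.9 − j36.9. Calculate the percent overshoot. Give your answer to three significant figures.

%OS ≈ 4.71%

The poles are at −σ ± jω_d with σ = 35.9 and ω_d = 36.9, so ω_n = √(σ²+ω_d²) = 51.5 rad/s and ζ = σ/ω_n = 0.697.
%OS = 100·exp(−πζ/√(1−ζ²)) = 4.71%.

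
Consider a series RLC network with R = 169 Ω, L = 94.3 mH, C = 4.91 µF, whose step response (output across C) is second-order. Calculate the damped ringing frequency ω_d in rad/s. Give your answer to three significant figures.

For a series RLC circuit (capacitor voltage as output), ω_n = 1/√(LC) = 1/√(94.3 mH · 4.91 µF) = 1470 rad/s.
ζ = (R/2)·√(C/L) = (169/2)·√(4.91 µF/94.3 mH) = 0.610.
ω_d = ω_n√(1−ζ²) = 1160 rad/s.

ω_d ≈ 1160 rad/s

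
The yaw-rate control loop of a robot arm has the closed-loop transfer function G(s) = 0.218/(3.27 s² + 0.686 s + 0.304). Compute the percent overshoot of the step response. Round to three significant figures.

Dividing through by 3.27: denominator becomes s² + 0.2098 s + 0.09297.
So ω_n = √0.09297 = 0.305 rad/s and ζ = 0.2098/(2·0.305) = 0.344.
%OS = 100·exp(−πζ/√(1−ζ²)) = 31.6%.

%OS ≈ 31.6%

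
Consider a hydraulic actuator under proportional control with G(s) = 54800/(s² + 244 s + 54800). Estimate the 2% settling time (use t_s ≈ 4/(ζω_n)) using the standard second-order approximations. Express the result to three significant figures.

t_s ≈ 0.0328 s

ω_n = √54800 = 234 rad/s; ζ = 244/(2·234) = 0.521.
t_s ≈ 4/(ζω_n) = 4/(0.521·234) = 0.0328 s.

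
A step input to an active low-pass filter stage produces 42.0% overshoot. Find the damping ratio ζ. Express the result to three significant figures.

ζ ≈ 0.266

ζ = −ln(OS)/√(π² + (ln OS)²). With OS = 0.420, ln OS = −0.8675 and ζ = 0.8675/3.259 = 0.266.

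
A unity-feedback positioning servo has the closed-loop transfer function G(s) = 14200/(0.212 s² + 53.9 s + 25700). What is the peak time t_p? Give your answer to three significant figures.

t_p ≈ 0.00969 s

Dividing through by 0.212: denominator becomes s² + 254.2 s + 121200.
So ω_n = √121200 = 348 rad/s and ζ = 254.2/(2·348) = 0.365.
ω_d = 348·√(1 − 0.365²) = 324 rad/s. t_p = π/ω_d = 0.00969 s.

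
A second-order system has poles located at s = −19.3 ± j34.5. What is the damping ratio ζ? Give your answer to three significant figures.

The poles are at −σ ± jω_d with σ = 19.3 and ω_d = 34.5, so ω_n = √(σ²+ω_d²) = 39.5 rad/s and ζ = σ/ω_n = 0.488.

ζ ≈ 0.488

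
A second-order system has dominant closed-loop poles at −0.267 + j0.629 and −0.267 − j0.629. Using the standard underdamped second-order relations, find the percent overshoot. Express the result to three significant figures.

%OS ≈ 26.4%

|pole| = ω_n = √(0.267² + 0.629²) = 0.683 rad/s; ζ = cos θ = σ/ω_n = 0.391.
Overshoot: exp(−π·0.391/√(1−0.391²)) = 0.264, i.e. 26.4%.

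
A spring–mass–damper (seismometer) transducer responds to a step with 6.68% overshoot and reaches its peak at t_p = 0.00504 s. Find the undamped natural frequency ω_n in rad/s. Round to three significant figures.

From the overshoot, ζ = −ln(OS)/√(π²+ln²(OS)) = 0.653.
From t_p = π/ω_d, ω_d = π/0.00504 = 623 rad/s, so ω_n = ω_d/√(1−ζ²) = 823 rad/s.

ω_n ≈ 823 rad/s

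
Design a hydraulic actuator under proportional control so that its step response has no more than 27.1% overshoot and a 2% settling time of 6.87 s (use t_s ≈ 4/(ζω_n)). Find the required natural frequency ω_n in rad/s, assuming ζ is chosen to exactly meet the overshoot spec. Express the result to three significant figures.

ω_n ≈ 1.52 rad/s

Inverting the overshoot relation: ζ = |ln 0.271|/√(π² + ln²0.271) = 0.384.
From t_s ≈ 4/(ζω_n): ω_n = 4/(ζ·t_s) = 4/(0.384·6.87) = 1.52 rad/s.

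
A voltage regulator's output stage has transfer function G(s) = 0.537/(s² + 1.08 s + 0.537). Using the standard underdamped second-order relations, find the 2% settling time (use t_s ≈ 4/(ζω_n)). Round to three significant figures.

t_s ≈ 7.41 s

Matching coefficients with s² + 2ζω_n s + ω_n² gives ω_n² = 0.537 ⇒ ω_n = 0.733 rad/s, and ζ = 1.08/(2ω_n) = 0.737.
t_s ≈ 4/(ζω_n) = 4/(0.737·0.733) = 7.41 s.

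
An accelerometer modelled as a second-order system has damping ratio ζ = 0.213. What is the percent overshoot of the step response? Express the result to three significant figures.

%OS ≈ 50.4%

For an underdamped second-order system, %OS = 100·exp(−πζ/√(1−ζ²)).
πζ/√(1−ζ²) = π·0.213/√(1−0.0454) = 0.6849, so %OS = 100·e^(−0.6849) = 50.4%.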